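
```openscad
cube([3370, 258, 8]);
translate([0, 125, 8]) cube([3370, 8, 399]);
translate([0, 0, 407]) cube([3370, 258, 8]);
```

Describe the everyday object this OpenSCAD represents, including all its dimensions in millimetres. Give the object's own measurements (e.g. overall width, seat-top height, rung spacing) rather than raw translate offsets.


An I-beam lying along x, 3370 mm long. Overall section height 415 mm. Two flanges 258 mm wide (y) and 8 mm thick, one on the floor and one at the top; a web 8 mm thick runs between them, centred on the flange width.


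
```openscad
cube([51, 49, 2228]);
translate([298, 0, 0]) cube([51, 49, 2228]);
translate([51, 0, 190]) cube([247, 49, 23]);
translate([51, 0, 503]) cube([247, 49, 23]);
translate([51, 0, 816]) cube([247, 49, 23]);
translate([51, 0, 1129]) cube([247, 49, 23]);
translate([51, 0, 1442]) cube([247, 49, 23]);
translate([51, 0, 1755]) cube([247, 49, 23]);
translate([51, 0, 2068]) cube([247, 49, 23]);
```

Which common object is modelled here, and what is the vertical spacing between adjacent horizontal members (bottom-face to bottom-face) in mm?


A ladder. The rung spacing is 313 mm.

Two tall 51×49 posts with 7 short bars between them — a ladder. Adjacent rungs sit at z = 190 and z = 503, so the spacing is 503 − 190 = 313 mm.


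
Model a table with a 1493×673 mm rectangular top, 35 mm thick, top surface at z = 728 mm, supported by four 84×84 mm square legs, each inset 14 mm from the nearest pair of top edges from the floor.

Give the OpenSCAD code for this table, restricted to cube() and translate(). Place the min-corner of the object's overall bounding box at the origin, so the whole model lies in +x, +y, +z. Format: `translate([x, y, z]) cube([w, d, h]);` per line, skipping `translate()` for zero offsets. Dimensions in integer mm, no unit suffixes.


translate([0, 0, 693]) cube([1493, 673, 35]);
translate([14, 14, 0]) cube([84, 84, 693]);
translate([1395, 14, 0]) cube([84, 84, 693]);
translate([14, 575, 0]) cube([84, 84, 693]);
translate([1395, 575, 0]) cube([84, 84, 693]);


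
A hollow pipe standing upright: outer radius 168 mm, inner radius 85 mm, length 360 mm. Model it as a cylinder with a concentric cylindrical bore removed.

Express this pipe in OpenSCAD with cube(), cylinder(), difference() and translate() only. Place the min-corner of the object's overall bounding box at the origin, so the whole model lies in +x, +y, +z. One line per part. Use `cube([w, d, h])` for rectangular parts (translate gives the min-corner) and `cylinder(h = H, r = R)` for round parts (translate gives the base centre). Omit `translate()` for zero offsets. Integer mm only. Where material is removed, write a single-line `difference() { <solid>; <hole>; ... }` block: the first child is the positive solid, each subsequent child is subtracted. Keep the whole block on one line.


difference() { translate([168, 168, 0]) cylinder(h = 360, r = 168); translate([168, 168, 0]) cylinder(h = 360, r = 85); }


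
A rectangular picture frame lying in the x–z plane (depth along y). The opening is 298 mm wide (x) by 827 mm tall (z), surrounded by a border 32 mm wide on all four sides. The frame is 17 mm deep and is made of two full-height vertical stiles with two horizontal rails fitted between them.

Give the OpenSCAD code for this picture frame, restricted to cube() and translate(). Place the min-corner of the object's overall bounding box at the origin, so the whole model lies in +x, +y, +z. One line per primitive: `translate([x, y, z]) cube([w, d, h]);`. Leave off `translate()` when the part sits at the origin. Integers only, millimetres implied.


cube([32, 17, 891]);
translate([330, 0, 0]) cube([32, 17, 891]);
translate([32, 0, 0]) cube([298, 17, 32]);
translate([32, 0, 859]) cube([298, 17, 32]);


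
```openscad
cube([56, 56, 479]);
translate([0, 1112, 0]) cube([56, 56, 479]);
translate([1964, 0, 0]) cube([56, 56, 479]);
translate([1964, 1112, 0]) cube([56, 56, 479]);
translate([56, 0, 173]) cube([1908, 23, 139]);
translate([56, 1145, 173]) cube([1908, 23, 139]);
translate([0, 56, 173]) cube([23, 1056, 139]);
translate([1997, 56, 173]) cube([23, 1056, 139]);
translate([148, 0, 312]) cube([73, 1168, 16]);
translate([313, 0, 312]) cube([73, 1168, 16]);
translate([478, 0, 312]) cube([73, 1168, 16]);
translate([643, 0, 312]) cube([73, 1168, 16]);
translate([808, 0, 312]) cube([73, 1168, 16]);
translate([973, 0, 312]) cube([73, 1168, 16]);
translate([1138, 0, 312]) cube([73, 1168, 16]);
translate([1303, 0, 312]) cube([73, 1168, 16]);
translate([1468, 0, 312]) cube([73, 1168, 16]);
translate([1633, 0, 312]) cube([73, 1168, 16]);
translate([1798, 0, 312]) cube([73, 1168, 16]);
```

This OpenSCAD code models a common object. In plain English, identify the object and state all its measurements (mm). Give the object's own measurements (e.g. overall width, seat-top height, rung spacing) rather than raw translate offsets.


A bed frame 2020 mm long (x) by 1168 mm wide (y). Four 56×56 mm corner posts, 479 mm tall, at the corners of the footprint. Four rails of 23 mm thickness and 139 mm height run between adjacent posts with their undersides at z = 173 mm, their outer faces flush with the outside of the frame (the two x-running rails run between the posts' inner faces; the two y-running rails run between the posts' inner faces). 11 slats, each 73 mm wide (x) and 16 mm thick, lie across the top of the two x-running rails, running the full 1168 mm width of the frame in y; along x they sit between the end posts with a 92 mm gap after the −x posts and between neighbouring slats, leaving 93 mm before the +x posts.


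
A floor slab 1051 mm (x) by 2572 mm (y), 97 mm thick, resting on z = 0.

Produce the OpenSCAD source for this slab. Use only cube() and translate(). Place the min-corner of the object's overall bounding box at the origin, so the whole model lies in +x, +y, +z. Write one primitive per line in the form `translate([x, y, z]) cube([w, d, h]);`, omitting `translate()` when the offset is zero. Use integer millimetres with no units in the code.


cube([1051, 2572, 97]);


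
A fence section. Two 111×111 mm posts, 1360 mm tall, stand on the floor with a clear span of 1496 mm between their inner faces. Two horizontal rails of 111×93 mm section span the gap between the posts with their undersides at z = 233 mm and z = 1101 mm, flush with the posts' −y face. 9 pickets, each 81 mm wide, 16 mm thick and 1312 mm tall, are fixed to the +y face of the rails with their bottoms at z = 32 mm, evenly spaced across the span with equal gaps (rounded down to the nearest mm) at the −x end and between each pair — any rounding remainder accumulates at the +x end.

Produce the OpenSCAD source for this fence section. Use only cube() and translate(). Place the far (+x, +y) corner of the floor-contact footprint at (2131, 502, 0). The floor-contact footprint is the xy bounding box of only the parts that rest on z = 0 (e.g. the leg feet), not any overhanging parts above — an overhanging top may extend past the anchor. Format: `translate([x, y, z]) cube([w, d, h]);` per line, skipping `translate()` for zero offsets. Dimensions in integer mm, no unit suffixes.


translate([413, 391, 0]) cube([111, 111, 1360]);
translate([2020, 391, 0]) cube([111, 111, 1360]);
translate([524, 391, 233]) cube([1496, 111, 93]);
translate([524, 391, 1101]) cube([1496, 111, 93]);
translate([600, 502, 32]) cube([81, 16, 1312]);
translate([757, 502, 32]) cube([81, 16, 1312]);
translate([914, 502, 32]) cube([81, 16, 1312]);
translate([1071, 502, 32]) cube([81, 16, 1312]);
translate([1228, 502, 32]) cube([81, 16, 1312]);
translate([1385, 502, 32]) cube([81, 16, 1312]);
translate([1542, 502, 32]) cube([81, 16, 1312]);
translate([1699, 502, 32]) cube([81, 16, 1312]);
translate([1856, 502, 32]) cube([81, 16, 1312]);


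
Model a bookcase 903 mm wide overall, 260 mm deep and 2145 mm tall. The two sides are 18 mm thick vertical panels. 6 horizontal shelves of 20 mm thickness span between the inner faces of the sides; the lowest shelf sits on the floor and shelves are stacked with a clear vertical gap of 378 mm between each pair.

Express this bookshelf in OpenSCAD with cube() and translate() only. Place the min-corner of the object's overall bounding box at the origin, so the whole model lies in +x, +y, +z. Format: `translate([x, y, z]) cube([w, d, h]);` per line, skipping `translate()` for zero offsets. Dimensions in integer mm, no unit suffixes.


cube([18, 260, 2145]);
translate([885, 0, 0]) cube([18, 260, 2145]);
translate([18, 0, 0]) cube([867, 260, 20]);
translate([18, 0, 398]) cube([867, 260, 20]);
translate([18, 0, 796]) cube([867, 260, 20]);
translate([18, 0, 1194]) cube([867, 260, 20]);
translate([18, 0, 1592]) cube([867, 260, 20]);
translate([18, 0, 1990]) cube([867, 260, 20]);


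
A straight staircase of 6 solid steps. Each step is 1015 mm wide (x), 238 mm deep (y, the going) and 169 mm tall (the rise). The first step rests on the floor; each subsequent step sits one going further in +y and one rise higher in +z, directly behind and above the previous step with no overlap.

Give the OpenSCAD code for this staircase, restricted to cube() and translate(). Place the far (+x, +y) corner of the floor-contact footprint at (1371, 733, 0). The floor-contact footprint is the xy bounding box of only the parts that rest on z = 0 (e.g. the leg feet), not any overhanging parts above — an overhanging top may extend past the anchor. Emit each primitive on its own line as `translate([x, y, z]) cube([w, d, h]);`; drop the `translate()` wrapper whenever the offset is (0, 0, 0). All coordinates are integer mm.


translate([356, 495, 0]) cube([1015, 238, 169]);
translate([356, 733, 169]) cube([1015, 238, 169]);
translate([356, 971, 338]) cube([1015, 238, 169]);
translate([356, 1209, 507]) cube([1015, 238, 169]);
translate([356, 1447, 676]) cube([1015, 238, 169]);
translate([356, 1685, 845]) cube([1015, 238, 169]);


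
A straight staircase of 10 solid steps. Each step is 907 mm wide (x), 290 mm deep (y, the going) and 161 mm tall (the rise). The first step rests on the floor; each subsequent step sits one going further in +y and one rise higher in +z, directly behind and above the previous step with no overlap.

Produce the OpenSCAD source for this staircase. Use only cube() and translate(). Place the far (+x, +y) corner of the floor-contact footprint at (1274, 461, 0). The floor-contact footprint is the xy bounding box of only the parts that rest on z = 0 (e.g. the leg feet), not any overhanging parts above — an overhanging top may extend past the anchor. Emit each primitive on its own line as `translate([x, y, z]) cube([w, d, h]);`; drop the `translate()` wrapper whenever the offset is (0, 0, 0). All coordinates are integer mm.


translate([367, 171, 0]) cube([907, 290, 161]);
translate([367, 461, 161]) cube([907, 290, 161]);
translate([367, 751, 322]) cube([907, 290, 161]);
translate([367, 1041, 483]) cube([907, 290, 161]);
translate([367, 1331, 644]) cube([907, 290, 161]);
translate([367, 1621, 805]) cube([907, 290, 161]);
translate([367, 1911, 966]) cube([907, 290, 161]);
translate([367, 2201, 1127]) cube([907, 290, 161]);
translate([367, 2491, 1288]) cube([907, 290, 161]);
translate([367, 2781, 1449]) cube([907, 290, 161]);


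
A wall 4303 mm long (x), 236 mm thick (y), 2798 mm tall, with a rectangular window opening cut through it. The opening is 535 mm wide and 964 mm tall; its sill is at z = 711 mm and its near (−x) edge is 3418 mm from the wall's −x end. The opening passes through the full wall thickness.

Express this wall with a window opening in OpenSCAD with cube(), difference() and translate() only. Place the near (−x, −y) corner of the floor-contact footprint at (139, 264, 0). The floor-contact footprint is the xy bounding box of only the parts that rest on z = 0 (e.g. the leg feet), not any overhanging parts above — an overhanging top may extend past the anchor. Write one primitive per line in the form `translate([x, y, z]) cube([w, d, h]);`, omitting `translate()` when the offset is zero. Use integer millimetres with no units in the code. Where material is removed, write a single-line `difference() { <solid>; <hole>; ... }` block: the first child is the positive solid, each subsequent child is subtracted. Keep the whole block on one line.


difference() { translate([139, 264, 0]) cube([4303, 236, 2798]); translate([3557, 264, 711]) cube([535, 236, 964]); }


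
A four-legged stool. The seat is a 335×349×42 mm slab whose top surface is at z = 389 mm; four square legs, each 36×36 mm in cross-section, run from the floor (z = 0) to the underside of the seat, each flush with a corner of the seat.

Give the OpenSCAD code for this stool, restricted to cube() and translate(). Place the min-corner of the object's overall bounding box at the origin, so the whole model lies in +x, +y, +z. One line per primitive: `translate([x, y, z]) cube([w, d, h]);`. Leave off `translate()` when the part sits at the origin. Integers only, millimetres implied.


// leg_h = 389 - 42 = 347
translate([0, 0, 347]) cube([335, 349, 42]);
cube([36, 36, 347]);
translate([299, 0, 0]) cube([36, 36, 347]);
translate([0, 313, 0]) cube([36, 36, 347]);
translate([299, 313, 0]) cube([36, 36, 347]);


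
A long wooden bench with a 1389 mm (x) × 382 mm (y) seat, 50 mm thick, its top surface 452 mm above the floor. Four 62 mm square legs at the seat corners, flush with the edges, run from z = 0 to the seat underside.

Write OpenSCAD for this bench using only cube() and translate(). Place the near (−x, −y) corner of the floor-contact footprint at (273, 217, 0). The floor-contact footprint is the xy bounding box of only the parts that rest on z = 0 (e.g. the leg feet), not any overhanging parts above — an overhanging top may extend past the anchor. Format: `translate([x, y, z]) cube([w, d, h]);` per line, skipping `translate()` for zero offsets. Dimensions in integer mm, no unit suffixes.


translate([273, 217, 402]) cube([1389, 382, 50]);
translate([273, 217, 0]) cube([62, 62, 402]);
translate([273, 537, 0]) cube([62, 62, 402]);
translate([1600, 217, 0]) cube([62, 62, 402]);
translate([1600, 537, 0]) cube([62, 62, 402]);


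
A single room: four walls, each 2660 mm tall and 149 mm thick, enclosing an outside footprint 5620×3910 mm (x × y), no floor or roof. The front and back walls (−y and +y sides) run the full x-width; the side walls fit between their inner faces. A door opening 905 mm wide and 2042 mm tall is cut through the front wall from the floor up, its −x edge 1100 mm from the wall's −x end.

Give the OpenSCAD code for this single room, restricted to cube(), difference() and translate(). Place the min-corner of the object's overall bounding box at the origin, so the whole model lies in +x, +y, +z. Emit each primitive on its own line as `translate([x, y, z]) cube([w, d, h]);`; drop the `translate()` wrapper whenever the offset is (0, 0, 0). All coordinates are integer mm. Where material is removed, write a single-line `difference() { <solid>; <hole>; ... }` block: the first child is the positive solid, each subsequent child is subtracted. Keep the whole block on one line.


difference() { cube([5620, 149, 2660]); translate([1100, 0, 0]) cube([905, 149, 2042]); }
translate([0, 3761, 0]) cube([5620, 149, 2660]);
translate([0, 149, 0]) cube([149, 3612, 2660]);
translate([5471, 149, 0]) cube([149, 3612, 2660]);


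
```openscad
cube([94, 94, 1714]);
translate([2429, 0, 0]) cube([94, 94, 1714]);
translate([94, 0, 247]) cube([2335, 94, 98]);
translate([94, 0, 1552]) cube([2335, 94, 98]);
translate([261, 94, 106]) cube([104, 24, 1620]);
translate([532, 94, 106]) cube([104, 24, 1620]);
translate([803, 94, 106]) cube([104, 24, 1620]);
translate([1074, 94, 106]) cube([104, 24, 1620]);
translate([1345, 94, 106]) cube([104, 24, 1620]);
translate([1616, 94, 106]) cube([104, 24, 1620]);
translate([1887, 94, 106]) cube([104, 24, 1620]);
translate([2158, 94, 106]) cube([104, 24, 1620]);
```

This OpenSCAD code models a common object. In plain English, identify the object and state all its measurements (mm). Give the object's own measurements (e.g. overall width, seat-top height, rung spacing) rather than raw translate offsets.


A fence section. Two 94×94 mm posts, 1714 mm tall, stand on the floor with a clear span of 2335 mm between their inner faces. Two horizontal rails of 94×98 mm section span the gap between the posts with their undersides at z = 247 mm and z = 1552 mm, flush with the posts' −y face. 8 pickets, each 104 mm wide, 24 mm thick and 1620 mm tall, are fixed to the +y face of the rails with their bottoms at z = 106 mm, spaced across the span with a 167 mm gap after the −x post and between neighbouring pickets and before the +x post.


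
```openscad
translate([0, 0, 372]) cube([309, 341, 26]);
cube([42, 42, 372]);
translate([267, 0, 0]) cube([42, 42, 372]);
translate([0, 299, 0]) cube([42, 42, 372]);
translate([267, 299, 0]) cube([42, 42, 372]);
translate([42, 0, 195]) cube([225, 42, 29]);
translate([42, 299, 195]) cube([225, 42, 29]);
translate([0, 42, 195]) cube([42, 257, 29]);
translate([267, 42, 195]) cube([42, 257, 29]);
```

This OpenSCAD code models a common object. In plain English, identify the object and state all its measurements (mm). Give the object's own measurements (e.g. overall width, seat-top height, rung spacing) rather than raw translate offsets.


A simple wooden stool: a rectangular seat 309 mm (x) by 341 mm (y), 26 mm thick, top face at z = 398 mm, on four square legs, each 42×42 mm in cross-section. The legs rest on z = 0, each flush with a corner of the seat. Four stretchers, 42 mm wide and 29 mm tall, connect adjacent legs with their undersides at z = 195 mm, each running between the inner faces of the legs it joins and aligned with the legs' outer faces on the other axis.


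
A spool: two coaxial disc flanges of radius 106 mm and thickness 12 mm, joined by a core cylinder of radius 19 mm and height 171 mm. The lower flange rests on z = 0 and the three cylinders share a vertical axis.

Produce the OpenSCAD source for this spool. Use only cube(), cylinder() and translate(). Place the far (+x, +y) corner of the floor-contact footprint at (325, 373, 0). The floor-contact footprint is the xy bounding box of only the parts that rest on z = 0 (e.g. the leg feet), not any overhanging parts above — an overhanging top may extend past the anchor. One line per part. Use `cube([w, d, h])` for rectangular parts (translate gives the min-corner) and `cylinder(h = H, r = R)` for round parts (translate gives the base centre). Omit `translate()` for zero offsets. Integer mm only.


translate([219, 267, 0]) cylinder(h = 12, r = 106);
translate([219, 267, 12]) cylinder(h = 171, r = 19);
translate([219, 267, 183]) cylinder(h = 12, r = 106);


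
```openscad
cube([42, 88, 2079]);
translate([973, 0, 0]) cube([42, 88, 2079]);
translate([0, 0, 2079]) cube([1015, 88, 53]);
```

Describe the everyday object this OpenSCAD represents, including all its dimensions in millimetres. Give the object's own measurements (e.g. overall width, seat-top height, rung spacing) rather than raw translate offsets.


A door frame. The clear opening is 931 mm wide and 2079 mm high. Two 42 mm wide jambs, 88 mm deep, stand either side of the opening from the floor to the top of the opening. A 53 mm thick head sits across the top of both jambs, spanning the full outside width of the frame.


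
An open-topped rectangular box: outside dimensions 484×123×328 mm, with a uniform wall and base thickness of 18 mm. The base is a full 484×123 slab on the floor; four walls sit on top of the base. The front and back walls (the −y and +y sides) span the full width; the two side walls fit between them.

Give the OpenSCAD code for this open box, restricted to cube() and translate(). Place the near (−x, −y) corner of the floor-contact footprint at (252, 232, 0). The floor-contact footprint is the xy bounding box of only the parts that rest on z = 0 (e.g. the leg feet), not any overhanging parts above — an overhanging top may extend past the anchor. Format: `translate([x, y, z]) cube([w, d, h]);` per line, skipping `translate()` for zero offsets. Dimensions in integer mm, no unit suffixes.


translate([252, 232, 0]) cube([484, 123, 18]);
translate([252, 232, 18]) cube([484, 18, 310]);
translate([252, 337, 18]) cube([484, 18, 310]);
translate([252, 250, 18]) cube([18, 87, 310]);
translate([718, 250, 18]) cube([18, 87, 310]);


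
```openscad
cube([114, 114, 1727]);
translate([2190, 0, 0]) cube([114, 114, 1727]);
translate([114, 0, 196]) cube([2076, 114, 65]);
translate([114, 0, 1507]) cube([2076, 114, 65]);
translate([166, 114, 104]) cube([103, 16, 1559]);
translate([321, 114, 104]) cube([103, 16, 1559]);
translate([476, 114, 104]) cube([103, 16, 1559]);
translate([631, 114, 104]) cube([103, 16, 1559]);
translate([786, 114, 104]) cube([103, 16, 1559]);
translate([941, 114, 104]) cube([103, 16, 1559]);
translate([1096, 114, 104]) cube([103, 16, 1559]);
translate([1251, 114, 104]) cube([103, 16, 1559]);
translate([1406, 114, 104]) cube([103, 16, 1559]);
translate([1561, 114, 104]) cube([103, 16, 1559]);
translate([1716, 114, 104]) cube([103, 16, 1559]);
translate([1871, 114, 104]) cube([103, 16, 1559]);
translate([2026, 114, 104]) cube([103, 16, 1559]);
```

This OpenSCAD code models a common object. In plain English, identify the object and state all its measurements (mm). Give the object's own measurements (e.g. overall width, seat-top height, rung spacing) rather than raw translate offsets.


A fence section. Two 114×114 mm posts, 1727 mm tall, stand on the floor with a clear span of 2076 mm between their inner faces. Two horizontal rails of 114×65 mm section span the gap between the posts with their undersides at z = 196 mm and z = 1507 mm, flush with the posts' −y face. 13 pickets, each 103 mm wide, 16 mm thick and 1559 mm tall, are fixed to the +y face of the rails with their bottoms at z = 104 mm, spaced across the span with a 52 mm gap after the −x post and between neighbouring pickets, with 61 mm left before the +x post.


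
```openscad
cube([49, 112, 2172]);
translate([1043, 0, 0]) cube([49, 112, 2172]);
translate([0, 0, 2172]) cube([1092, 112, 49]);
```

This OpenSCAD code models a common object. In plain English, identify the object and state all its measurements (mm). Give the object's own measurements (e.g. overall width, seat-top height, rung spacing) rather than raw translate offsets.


A door frame. The clear opening is 994 mm wide and 2172 mm high. Two 49 mm wide jambs, 112 mm deep, stand either side of the opening from the floor to the top of the opening. A 49 mm thick head sits across the top of both jambs, spanning the full outside width of the frame.


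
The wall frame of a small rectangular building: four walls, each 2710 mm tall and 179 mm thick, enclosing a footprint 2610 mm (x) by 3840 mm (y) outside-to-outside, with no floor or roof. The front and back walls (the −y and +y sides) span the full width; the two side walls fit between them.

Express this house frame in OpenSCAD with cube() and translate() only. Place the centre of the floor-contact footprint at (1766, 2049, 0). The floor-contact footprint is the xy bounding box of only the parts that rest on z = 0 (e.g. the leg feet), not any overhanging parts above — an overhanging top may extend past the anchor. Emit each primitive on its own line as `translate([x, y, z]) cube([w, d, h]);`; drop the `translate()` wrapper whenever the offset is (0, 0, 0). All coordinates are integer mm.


translate([461, 129, 0]) cube([2610, 179, 2710]);
translate([461, 3790, 0]) cube([2610, 179, 2710]);
translate([461, 308, 0]) cube([179, 3482, 2710]);
translate([2892, 308, 0]) cube([179, 3482, 2710]);


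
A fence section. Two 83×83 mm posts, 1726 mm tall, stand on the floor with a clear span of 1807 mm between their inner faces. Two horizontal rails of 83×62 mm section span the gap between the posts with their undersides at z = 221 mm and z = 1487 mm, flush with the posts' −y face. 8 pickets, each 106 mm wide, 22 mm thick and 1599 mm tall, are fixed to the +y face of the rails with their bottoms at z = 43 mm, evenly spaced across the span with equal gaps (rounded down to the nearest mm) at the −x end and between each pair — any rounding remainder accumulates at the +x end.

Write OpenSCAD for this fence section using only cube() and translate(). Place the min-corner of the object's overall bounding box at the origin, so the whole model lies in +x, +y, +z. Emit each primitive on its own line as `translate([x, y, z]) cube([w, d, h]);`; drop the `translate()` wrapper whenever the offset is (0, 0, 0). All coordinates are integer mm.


cube([83, 83, 1726]);
translate([1890, 0, 0]) cube([83, 83, 1726]);
translate([83, 0, 221]) cube([1807, 83, 62]);
translate([83, 0, 1487]) cube([1807, 83, 62]);
translate([189, 83, 43]) cube([106, 22, 1599]);
translate([401, 83, 43]) cube([106, 22, 1599]);
translate([613, 83, 43]) cube([106, 22, 1599]);
translate([825, 83, 43]) cube([106, 22, 1599]);
translate([1037, 83, 43]) cube([106, 22, 1599]);
translate([1249, 83, 43]) cube([106, 22, 1599]);
translate([1461, 83, 43]) cube([106, 22, 1599]);
translate([1673, 83, 43]) cube([106, 22, 1599]);


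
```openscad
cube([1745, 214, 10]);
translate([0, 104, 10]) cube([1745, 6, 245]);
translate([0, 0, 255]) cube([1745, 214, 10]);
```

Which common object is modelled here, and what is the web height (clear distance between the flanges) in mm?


An I-beam. The web height is 245 mm.

Two wide flanges with a thin centred web — an I-beam. Overall 265 mm minus two 10 mm flanges gives a web of 265 − 2·10 = 245 mm.


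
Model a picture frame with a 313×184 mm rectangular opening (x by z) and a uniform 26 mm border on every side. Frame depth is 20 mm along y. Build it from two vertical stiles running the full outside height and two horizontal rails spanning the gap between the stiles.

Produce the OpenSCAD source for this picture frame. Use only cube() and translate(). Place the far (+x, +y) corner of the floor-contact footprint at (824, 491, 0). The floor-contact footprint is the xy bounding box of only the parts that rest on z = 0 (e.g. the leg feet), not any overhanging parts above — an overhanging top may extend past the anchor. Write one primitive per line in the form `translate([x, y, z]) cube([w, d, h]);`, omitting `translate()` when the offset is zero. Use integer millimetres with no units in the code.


translate([459, 471, 0]) cube([26, 20, 236]);
translate([798, 471, 0]) cube([26, 20, 236]);
translate([485, 471, 0]) cube([313, 20, 26]);
translate([485, 471, 210]) cube([313, 20, 26]);


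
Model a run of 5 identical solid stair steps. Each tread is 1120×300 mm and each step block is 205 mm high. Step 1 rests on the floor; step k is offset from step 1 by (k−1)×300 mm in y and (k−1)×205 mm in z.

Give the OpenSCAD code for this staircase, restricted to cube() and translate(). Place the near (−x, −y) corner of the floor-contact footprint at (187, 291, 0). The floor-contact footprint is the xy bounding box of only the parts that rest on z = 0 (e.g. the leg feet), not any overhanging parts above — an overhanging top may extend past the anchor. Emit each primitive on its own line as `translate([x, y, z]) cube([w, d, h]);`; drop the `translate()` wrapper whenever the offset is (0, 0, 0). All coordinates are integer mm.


translate([187, 291, 0]) cube([1120, 300, 205]);
translate([187, 591, 205]) cube([1120, 300, 205]);
translate([187, 891, 410]) cube([1120, 300, 205]);
translate([187, 1191, 615]) cube([1120, 300, 205]);
translate([187, 1491, 820]) cube([1120, 300, 205]);


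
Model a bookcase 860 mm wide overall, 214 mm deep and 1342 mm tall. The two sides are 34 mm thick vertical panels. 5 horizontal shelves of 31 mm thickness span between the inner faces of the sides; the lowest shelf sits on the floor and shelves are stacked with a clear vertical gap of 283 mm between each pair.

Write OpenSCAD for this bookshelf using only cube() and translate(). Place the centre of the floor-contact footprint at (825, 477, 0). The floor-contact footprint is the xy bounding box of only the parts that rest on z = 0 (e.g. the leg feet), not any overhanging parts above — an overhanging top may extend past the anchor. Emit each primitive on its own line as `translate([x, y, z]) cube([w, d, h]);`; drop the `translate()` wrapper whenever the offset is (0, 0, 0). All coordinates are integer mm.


translate([395, 370, 0]) cube([34, 214, 1342]);
translate([1221, 370, 0]) cube([34, 214, 1342]);
translate([429, 370, 0]) cube([792, 214, 31]);
translate([429, 370, 314]) cube([792, 214, 31]);
translate([429, 370, 628]) cube([792, 214, 31]);
translate([429, 370, 942]) cube([792, 214, 31]);
translate([429, 370, 1256]) cube([792, 214, 31]);


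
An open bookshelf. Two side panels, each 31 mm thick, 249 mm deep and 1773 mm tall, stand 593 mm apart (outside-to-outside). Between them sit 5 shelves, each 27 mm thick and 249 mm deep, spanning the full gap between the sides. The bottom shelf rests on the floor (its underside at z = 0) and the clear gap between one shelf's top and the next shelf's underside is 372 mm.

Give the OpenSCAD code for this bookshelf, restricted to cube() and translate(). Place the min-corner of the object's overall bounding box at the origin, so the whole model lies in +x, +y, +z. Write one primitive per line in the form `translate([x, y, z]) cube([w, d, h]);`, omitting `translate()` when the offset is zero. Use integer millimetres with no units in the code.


cube([31, 249, 1773]);
translate([562, 0, 0]) cube([31, 249, 1773]);
translate([31, 0, 0]) cube([531, 249, 27]);
translate([31, 0, 399]) cube([531, 249, 27]);
translate([31, 0, 798]) cube([531, 249, 27]);
translate([31, 0, 1197]) cube([531, 249, 27]);
translate([31, 0, 1596]) cube([531, 249, 27]);


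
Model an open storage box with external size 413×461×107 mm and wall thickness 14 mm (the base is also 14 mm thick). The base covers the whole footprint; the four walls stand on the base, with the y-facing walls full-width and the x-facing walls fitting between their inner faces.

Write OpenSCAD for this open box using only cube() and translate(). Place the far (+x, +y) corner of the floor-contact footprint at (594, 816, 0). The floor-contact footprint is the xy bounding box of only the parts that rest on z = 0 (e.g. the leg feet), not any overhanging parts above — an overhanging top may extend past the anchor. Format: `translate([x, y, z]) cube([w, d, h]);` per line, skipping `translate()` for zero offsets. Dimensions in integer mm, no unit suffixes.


translate([181, 355, 0]) cube([413, 461, 14]);
translate([181, 355, 14]) cube([413, 14, 93]);
translate([181, 802, 14]) cube([413, 14, 93]);
translate([181, 369, 14]) cube([14, 433, 93]);
translate([580, 369, 14]) cube([14, 433, 93]);


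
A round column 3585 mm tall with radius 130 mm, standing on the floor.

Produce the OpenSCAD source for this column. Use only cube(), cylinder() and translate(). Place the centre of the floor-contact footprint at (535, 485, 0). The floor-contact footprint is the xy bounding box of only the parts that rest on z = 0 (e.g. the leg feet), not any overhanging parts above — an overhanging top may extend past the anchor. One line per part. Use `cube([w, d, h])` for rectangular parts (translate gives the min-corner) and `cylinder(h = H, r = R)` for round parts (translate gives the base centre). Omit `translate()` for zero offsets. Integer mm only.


translate([535, 485, 0]) cylinder(h = 3585, r = 130);


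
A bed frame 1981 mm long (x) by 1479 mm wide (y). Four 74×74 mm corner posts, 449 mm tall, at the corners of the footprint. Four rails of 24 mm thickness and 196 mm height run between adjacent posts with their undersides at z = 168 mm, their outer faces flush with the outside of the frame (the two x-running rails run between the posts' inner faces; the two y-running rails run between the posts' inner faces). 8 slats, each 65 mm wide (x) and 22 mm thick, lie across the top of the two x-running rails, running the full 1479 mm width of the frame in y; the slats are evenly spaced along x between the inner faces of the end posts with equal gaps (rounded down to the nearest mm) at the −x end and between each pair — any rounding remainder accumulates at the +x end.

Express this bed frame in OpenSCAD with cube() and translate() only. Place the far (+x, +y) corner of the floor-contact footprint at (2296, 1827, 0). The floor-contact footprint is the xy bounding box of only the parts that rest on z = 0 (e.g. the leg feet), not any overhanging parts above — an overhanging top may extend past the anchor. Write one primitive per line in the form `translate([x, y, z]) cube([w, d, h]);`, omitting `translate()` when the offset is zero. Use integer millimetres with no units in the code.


translate([315, 348, 0]) cube([74, 74, 449]);
translate([315, 1753, 0]) cube([74, 74, 449]);
translate([2222, 348, 0]) cube([74, 74, 449]);
translate([2222, 1753, 0]) cube([74, 74, 449]);
translate([389, 348, 168]) cube([1833, 24, 196]);
translate([389, 1803, 168]) cube([1833, 24, 196]);
translate([315, 422, 168]) cube([24, 1331, 196]);
translate([2272, 422, 168]) cube([24, 1331, 196]);
translate([534, 348, 364]) cube([65, 1479, 22]);
translate([744, 348, 364]) cube([65, 1479, 22]);
translate([954, 348, 364]) cube([65, 1479, 22]);
translate([1164, 348, 364]) cube([65, 1479, 22]);
translate([1374, 348, 364]) cube([65, 1479, 22]);
translate([1584, 348, 364]) cube([65, 1479, 22]);
translate([1794, 348, 364]) cube([65, 1479, 22]);
translate([2004, 348, 364]) cube([65, 1479, 22]);


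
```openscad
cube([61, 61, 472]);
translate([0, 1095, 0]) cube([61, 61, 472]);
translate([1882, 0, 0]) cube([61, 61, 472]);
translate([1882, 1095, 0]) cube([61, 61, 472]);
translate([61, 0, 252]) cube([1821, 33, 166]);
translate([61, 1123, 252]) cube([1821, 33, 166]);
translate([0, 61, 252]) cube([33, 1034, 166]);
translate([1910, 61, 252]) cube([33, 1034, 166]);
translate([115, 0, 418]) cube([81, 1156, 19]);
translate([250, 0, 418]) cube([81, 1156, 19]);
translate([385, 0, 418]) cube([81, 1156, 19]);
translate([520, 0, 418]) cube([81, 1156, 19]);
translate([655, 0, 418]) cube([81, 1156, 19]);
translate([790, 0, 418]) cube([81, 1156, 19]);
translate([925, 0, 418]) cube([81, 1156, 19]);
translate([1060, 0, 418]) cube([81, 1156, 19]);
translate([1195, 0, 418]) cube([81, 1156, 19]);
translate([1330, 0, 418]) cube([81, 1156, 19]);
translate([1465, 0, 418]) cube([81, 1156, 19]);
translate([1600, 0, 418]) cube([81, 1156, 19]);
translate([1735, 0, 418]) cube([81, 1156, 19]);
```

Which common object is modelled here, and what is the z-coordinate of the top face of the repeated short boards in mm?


A bed frame. The slat-top height is 437 mm.

Four posts, four rails, and a row of slats — a bed frame. Slats sit on the rails at z = 252 + 166 = 418; with slat thickness 19, the top is 437 mm.


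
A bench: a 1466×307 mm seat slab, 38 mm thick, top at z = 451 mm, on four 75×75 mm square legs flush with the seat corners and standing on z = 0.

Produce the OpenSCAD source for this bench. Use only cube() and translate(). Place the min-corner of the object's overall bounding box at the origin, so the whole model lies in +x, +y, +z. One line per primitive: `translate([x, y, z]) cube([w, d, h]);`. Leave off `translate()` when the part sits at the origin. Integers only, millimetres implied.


// leg_h = 451 − 38 = 413
translate([0, 0, 413]) cube([1466, 307, 38]);
cube([75, 75, 413]);
translate([0, 232, 0]) cube([75, 75, 413]);
translate([1391, 0, 0]) cube([75, 75, 413]);
translate([1391, 232, 0]) cube([75, 75, 413]);


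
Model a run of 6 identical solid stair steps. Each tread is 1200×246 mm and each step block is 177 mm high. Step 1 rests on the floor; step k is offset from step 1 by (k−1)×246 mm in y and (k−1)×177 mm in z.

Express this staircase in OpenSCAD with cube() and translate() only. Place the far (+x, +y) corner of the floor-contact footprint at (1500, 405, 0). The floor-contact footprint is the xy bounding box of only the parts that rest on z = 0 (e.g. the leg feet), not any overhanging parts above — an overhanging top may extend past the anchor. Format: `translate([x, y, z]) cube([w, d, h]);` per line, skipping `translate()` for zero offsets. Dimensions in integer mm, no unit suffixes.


translate([300, 159, 0]) cube([1200, 246, 177]);
translate([300, 405, 177]) cube([1200, 246, 177]);
translate([300, 651, 354]) cube([1200, 246, 177]);
translate([300, 897, 531]) cube([1200, 246, 177]);
translate([300, 1143, 708]) cube([1200, 246, 177]);
translate([300, 1389, 885]) cube([1200, 246, 177]);


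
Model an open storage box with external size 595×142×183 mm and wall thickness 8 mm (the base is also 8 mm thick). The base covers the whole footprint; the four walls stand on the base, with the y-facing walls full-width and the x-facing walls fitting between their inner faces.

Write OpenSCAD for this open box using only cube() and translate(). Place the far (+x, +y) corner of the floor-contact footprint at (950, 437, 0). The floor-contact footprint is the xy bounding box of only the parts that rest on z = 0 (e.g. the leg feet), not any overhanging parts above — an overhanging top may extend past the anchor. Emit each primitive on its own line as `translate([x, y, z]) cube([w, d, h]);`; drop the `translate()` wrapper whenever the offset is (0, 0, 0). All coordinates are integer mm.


translate([355, 295, 0]) cube([595, 142, 8]);
translate([355, 295, 8]) cube([595, 8, 175]);
translate([355, 429, 8]) cube([595, 8, 175]);
translate([355, 303, 8]) cube([8, 126, 175]);
translate([942, 303, 8]) cube([8, 126, 175]);


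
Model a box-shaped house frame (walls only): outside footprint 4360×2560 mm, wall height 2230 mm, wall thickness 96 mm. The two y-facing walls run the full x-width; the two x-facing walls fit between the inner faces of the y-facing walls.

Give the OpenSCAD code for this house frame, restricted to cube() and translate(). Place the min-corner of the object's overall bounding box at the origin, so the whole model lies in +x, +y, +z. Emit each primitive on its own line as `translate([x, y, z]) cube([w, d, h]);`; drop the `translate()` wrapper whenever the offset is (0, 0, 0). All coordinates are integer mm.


cube([4360, 96, 2230]);
translate([0, 2464, 0]) cube([4360, 96, 2230]);
translate([0, 96, 0]) cube([96, 2368, 2230]);
translate([4264, 96, 0]) cube([96, 2368, 2230]);


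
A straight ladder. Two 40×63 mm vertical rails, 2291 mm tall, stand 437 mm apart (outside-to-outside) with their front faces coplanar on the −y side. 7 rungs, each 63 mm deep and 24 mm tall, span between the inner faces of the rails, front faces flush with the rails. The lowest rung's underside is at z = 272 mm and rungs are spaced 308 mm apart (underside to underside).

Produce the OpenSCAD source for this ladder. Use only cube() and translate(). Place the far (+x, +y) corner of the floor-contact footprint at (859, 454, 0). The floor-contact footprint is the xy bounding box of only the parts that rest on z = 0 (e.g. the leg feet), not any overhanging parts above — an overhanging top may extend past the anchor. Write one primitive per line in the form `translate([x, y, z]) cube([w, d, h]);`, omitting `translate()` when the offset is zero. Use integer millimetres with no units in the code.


// rung span = 437 - 2*40 = 357
// rung[k] z = 272 + k*308
translate([422, 391, 0]) cube([40, 63, 2291]);
translate([819, 391, 0]) cube([40, 63, 2291]);
translate([462, 391, 272]) cube([357, 63, 24]);
translate([462, 391, 580]) cube([357, 63, 24]);
translate([462, 391, 888]) cube([357, 63, 24]);
translate([462, 391, 1196]) cube([357, 63, 24]);
translate([462, 391, 1504]) cube([357, 63, 24]);
translate([462, 391, 1812]) cube([357, 63, 24]);
translate([462, 391, 2120]) cube([357, 63, 24]);


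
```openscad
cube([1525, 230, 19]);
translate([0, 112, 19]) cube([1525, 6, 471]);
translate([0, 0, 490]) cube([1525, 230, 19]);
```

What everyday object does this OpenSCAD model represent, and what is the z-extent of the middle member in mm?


An I-beam. The web height is 471 mm.

Two wide flanges with a thin centred web — an I-beam. Overall 509 mm minus two 19 mm flanges gives a web of 509 − 2·19 = 471 mm.
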